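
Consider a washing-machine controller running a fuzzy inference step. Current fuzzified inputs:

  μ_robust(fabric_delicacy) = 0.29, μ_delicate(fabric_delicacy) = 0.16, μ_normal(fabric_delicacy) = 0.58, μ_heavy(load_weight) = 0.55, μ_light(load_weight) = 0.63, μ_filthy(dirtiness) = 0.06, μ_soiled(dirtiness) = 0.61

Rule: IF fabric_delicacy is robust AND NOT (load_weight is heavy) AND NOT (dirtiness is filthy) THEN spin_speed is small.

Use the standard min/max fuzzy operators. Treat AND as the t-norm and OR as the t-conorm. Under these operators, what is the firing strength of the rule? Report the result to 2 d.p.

firing strength: robust=0.29, ¬heavy=1−0.55=0.45, ¬filthy=1−0.06=0.94; AND[min(a, b)] → w = 0.29

0.29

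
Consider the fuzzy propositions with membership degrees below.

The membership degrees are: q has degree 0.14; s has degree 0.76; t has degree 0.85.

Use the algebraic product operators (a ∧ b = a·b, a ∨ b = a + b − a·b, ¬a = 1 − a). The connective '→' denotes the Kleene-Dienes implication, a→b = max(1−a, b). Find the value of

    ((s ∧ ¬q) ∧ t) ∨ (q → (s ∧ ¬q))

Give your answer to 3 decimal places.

¬q = 1 − 0.1400 = 0.8600
s ∧ ¬q = a·b on (0.7600, 0.8600) = 0.6536
(s ∧ ¬q) ∧ t = a·b on (0.6536, 0.8500) = 0.5556
¬q = 1 − 0.1400 = 0.8600
s ∧ ¬q = a·b on (0.7600, 0.8600) = 0.6536
q → (s ∧ ¬q)  [Kleene-Dienes: max(1−a, b)] with a=0.1400, b=0.6536 → 0.8600
((s ∧ ¬q) ∧ t) ∨ (q → (s ∧ ¬q)) = a + b − a·b on (0.5556, 0.8600) = 0.9378

0.938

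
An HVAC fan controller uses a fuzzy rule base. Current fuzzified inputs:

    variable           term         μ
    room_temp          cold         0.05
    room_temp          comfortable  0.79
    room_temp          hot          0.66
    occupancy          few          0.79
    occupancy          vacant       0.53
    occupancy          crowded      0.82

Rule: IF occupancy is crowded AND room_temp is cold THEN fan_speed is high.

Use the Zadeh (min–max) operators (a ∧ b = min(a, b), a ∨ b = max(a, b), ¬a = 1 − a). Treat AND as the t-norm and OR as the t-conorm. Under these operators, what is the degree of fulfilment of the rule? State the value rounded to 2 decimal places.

0.05

firing strength: crowded=0.82, cold=0.05; AND[min(a, b)] → w = 0.05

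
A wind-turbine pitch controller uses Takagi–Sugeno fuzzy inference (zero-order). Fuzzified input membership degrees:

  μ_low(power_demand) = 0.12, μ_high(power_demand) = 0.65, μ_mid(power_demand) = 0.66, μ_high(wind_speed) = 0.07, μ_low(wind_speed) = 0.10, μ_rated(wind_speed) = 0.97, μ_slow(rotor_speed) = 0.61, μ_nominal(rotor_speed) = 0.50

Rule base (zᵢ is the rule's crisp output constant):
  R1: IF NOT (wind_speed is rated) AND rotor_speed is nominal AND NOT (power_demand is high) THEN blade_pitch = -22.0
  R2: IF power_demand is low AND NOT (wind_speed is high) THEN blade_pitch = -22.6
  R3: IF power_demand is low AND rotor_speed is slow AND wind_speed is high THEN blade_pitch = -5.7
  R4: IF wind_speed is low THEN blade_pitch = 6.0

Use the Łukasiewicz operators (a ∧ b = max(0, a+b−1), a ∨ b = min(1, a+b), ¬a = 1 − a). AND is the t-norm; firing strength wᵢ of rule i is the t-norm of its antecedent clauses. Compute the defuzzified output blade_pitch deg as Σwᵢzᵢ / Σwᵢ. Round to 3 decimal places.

-3.533

R1 (z=-22.0): ¬rated=1−0.97=0.03, nominal=0.50, ¬high=1−0.65=0.35; AND[max(0, a+b−1)] → w = 0.00
R2 (z=-22.6): low=0.12, ¬high=1−0.07=0.93; AND[max(0, a+b−1)] → w = 0.05
R3 (z=-5.7): low=0.12, slow=0.61, high=0.07; AND[max(0, a+b−1)] → w = 0.00
R4 (z=6.0): low=0.10 → w = 0.10
Weighted average = (0.00·-22.0 + 0.05·-22.6 + 0.00·-5.7 + 0.10·6.0) / (0.00 + 0.05 + 0.00 + 0.10)
  = -0.5300 / 0.1500 = -3.533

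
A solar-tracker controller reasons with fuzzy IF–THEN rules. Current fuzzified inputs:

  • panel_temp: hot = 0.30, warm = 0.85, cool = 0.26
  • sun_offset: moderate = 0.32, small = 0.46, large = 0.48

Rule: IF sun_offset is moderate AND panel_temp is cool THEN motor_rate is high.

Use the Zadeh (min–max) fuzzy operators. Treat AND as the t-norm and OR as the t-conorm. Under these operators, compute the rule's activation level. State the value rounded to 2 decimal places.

0.26

firing strength: moderate=0.32, cool=0.26; AND[min(a, b)] → w = 0.26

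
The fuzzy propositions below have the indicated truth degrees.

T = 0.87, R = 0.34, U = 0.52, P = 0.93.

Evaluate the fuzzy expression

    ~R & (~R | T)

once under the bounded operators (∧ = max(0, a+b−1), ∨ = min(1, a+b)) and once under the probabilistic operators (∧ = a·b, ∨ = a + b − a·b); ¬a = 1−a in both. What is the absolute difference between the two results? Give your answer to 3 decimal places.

0.029

Under bounded:
  ~R = 1 − 0.34 = 0.66
  ~R = 1 − 0.34 = 0.66
  ~R | T = min(1, a+b) on (0.66, 0.87) = 1.00
  ~R & (~R | T) = max(0, a+b−1) on (0.66, 1.00) = 0.66
  → value = 0.6600
Under probabilistic:
  ~R = 1 − 0.3400 = 0.6600
  ~R = 1 − 0.3400 = 0.6600
  ~R | T = a + b − a·b on (0.6600, 0.8700) = 0.9558
  ~R & (~R | T) = a·b on (0.6600, 0.9558) = 0.6308
  → value = 0.6308
|0.6600 − 0.6308| = 0.029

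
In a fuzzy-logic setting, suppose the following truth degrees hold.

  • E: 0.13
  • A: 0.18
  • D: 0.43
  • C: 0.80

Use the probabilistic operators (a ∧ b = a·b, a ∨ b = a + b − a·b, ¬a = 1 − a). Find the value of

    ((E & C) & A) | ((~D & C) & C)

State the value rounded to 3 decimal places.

E & C = a·b on (0.1300, 0.8000) = 0.1040
(E & C) & A = a·b on (0.1040, 0.1800) = 0.0187
~D = 1 − 0.4300 = 0.5700
~D & C = a·b on (0.5700, 0.8000) = 0.4560
(~D & C) & C = a·b on (0.4560, 0.8000) = 0.3648
((E & C) & A) | ((~D & C) & C) = a + b − a·b on (0.0187, 0.3648) = 0.3767

0.377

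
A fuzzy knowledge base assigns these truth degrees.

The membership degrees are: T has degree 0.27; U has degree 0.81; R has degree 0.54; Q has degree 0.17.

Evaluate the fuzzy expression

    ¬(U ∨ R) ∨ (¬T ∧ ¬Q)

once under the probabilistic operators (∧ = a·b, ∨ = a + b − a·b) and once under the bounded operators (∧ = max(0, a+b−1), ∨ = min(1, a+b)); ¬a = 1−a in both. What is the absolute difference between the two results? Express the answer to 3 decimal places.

Under probabilistic:
  U ∨ R = a + b − a·b on (0.8100, 0.5400) = 0.9126
  ¬(U ∨ R) = 1 − 0.9126 = 0.0874
  ¬T = 1 − 0.2700 = 0.7300
  ¬Q = 1 − 0.1700 = 0.8300
  ¬T ∧ ¬Q = a·b on (0.7300, 0.8300) = 0.6059
  ¬(U ∨ R) ∨ (¬T ∧ ¬Q) = a + b − a·b on (0.0874, 0.6059) = 0.6403
  → value = 0.6403
Under bounded:
  U ∨ R = min(1, a+b) on (0.81, 0.54) = 1.00
  ¬(U ∨ R) = 1 − 1.00 = 0.00
  ¬T = 1 − 0.27 = 0.73
  ¬Q = 1 − 0.17 = 0.83
  ¬T ∧ ¬Q = max(0, a+b−1) on (0.73, 0.83) = 0.56
  ¬(U ∨ R) ∨ (¬T ∧ ¬Q) = min(1, a+b) on (0.00, 0.56) = 0.56
  → value = 0.5600
|0.6403 − 0.5600| = 0.080

0.080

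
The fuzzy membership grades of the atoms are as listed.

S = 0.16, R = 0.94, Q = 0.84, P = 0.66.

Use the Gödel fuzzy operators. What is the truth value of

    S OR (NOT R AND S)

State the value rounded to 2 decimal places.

0.16

NOT R = 1 − 0.94 = 0.06
NOT R AND S = min(a, b) on (0.06, 0.16) = 0.06
S OR (NOT R AND S) = max(a, b) on (0.16, 0.06) = 0.16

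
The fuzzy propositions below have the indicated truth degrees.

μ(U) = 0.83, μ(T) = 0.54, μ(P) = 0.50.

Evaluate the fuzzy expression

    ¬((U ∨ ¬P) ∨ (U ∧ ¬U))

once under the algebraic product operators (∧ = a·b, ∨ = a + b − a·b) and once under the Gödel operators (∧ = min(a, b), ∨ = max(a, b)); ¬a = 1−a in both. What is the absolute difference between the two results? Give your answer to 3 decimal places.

0.097

Under algebraic product:
  ¬P = 1 − 0.5000 = 0.5000
  U ∨ ¬P = a + b − a·b on (0.8300, 0.5000) = 0.9150
  ¬U = 1 − 0.8300 = 0.1700
  U ∧ ¬U = a·b on (0.8300, 0.1700) = 0.1411
  (U ∨ ¬P) ∨ (U ∧ ¬U) = a + b − a·b on (0.9150, 0.1411) = 0.9270
  ¬((U ∨ ¬P) ∨ (U ∧ ¬U)) = 1 − 0.9270 = 0.0730
  → value = 0.0730
Under Gödel:
  ¬P = 1 − 0.50 = 0.50
  U ∨ ¬P = max(a, b) on (0.83, 0.50) = 0.83
  ¬U = 1 − 0.83 = 0.17
  U ∧ ¬U = min(a, b) on (0.83, 0.17) = 0.17
  (U ∨ ¬P) ∨ (U ∧ ¬U) = max(a, b) on (0.83, 0.17) = 0.83
  ¬((U ∨ ¬P) ∨ (U ∧ ¬U)) = 1 − 0.83 = 0.17
  → value = 0.1700
|0.0730 − 0.1700| = 0.097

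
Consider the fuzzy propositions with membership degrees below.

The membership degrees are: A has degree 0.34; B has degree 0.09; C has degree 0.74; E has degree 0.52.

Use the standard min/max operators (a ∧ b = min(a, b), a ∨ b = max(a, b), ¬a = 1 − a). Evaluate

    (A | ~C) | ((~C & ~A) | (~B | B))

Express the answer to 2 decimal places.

~C = 1 − 0.74 = 0.26
A | ~C = max(a, b) on (0.34, 0.26) = 0.34
~C = 1 − 0.74 = 0.26
~A = 1 − 0.34 = 0.66
~C & ~A = min(a, b) on (0.26, 0.66) = 0.26
~B = 1 − 0.09 = 0.91
~B | B = max(a, b) on (0.91, 0.09) = 0.91
(~C & ~A) | (~B | B) = max(a, b) on (0.26, 0.91) = 0.91
(A | ~C) | ((~C & ~A) | (~B | B)) = max(a, b) on (0.34, 0.91) = 0.91

0.91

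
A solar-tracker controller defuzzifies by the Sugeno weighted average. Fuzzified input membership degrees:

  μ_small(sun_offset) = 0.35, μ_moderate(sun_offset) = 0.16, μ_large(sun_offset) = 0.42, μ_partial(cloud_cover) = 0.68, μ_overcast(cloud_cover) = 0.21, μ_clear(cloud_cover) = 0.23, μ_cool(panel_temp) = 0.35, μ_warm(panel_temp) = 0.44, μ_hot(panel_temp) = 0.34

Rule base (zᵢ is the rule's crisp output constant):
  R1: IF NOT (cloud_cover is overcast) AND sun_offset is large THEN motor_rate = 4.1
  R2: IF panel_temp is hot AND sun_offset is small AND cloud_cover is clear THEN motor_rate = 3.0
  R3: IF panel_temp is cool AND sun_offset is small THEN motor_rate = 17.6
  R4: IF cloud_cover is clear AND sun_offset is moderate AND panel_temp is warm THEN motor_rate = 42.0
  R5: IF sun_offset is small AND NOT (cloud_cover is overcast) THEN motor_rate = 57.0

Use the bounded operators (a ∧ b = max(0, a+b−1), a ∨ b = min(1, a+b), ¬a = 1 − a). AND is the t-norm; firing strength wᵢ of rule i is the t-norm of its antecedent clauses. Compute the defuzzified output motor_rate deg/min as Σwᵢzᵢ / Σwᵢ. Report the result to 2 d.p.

25.26

R1 (z=4.1): ¬overcast=1−0.21=0.79, large=0.42; AND[max(0, a+b−1)] → w = 0.21
R2 (z=3.0): hot=0.34, small=0.35, clear=0.23; AND[max(0, a+b−1)] → w = 0.00
R3 (z=17.6): cool=0.35, small=0.35; AND[max(0, a+b−1)] → w = 0.00
R4 (z=42.0): clear=0.23, moderate=0.16, warm=0.44; AND[max(0, a+b−1)] → w = 0.00
R5 (z=57.0): small=0.35, ¬overcast=1−0.21=0.79; AND[max(0, a+b−1)] → w = 0.14
Weighted average = (0.21·4.1 + 0.00·3.0 + 0.00·17.6 + 0.00·42.0 + 0.14·57.0) / (0.21 + 0.00 + 0.00 + 0.00 + 0.14)
  = 8.8410 / 0.3500 = 25.26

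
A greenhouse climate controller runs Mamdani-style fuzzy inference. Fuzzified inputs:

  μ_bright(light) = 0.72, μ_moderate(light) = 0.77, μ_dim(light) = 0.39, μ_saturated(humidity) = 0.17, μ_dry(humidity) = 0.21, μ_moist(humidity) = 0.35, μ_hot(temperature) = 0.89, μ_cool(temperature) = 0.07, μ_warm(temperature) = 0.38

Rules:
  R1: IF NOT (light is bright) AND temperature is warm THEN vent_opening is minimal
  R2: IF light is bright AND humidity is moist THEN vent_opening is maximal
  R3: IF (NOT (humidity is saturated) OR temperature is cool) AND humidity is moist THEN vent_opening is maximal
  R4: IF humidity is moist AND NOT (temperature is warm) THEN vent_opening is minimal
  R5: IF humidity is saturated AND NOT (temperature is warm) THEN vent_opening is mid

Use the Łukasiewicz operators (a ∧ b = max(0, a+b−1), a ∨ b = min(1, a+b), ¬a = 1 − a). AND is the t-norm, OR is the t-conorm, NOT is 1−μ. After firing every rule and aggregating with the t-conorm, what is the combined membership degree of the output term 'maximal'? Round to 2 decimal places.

R1: ¬bright=1−0.72=0.28, warm=0.38; AND[max(0, a+b−1)] → w = 0.00
R2: bright=0.72, moist=0.35; AND[max(0, a+b−1)] → w = 0.07
R3: (¬saturated=1−0.17=0.83 OR cool=0.07) = 0.90; AND[max(0, a+b−1)] with moist=0.35 → w = 0.25
R4: moist=0.35, ¬warm=1−0.38=0.62; AND[max(0, a+b−1)] → w = 0.00
R5: saturated=0.17, ¬warm=1−0.38=0.62; AND[max(0, a+b−1)] → w = 0.00
Rules with consequent 'maximal': {R2, R3} → strengths 0.07, 0.25
Aggregate via t-conorm [min(1, a+b)]: 0.32

0.32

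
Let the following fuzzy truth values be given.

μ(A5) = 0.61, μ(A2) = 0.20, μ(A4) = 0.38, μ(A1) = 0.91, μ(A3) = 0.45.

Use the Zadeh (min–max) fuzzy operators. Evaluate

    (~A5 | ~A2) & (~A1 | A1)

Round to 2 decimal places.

~A5 = 1 − 0.61 = 0.39
~A2 = 1 − 0.20 = 0.80
~A5 | ~A2 = max(a, b) on (0.39, 0.80) = 0.80
~A1 = 1 − 0.91 = 0.09
~A1 | A1 = max(a, b) on (0.09, 0.91) = 0.91
(~A5 | ~A2) & (~A1 | A1) = min(a, b) on (0.80, 0.91) = 0.80

0.80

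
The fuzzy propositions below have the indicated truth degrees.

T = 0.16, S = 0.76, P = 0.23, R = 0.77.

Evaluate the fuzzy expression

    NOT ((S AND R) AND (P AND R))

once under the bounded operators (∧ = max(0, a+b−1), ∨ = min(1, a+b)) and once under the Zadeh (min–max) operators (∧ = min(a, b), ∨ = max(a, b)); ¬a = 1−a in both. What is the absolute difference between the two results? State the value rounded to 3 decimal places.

0.230

Under bounded:
  S AND R = max(0, a+b−1) on (0.76, 0.77) = 0.53
  P AND R = max(0, a+b−1) on (0.23, 0.77) = 0.00
  (S AND R) AND (P AND R) = max(0, a+b−1) on (0.53, 0.00) = 0.00
  NOT ((S AND R) AND (P AND R)) = 1 − 0.00 = 1.00
  → value = 1.0000
Under Zadeh (min–max):
  S AND R = min(a, b) on (0.76, 0.77) = 0.76
  P AND R = min(a, b) on (0.23, 0.77) = 0.23
  (S AND R) AND (P AND R) = min(a, b) on (0.76, 0.23) = 0.23
  NOT ((S AND R) AND (P AND R)) = 1 − 0.23 = 0.77
  → value = 0.7700
|1.0000 − 0.7700| = 0.230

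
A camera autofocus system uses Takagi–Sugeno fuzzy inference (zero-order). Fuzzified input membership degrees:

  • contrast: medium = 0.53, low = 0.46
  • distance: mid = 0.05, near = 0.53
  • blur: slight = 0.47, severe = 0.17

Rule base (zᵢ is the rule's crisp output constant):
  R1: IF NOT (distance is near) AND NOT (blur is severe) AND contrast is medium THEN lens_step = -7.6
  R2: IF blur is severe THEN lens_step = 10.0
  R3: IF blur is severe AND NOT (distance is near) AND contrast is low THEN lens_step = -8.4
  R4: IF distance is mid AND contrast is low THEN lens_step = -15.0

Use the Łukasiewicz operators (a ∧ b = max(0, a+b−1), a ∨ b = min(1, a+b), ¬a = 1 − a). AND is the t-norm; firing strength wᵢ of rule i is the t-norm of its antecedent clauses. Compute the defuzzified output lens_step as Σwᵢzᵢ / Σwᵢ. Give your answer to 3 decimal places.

10.000

R1 (z=-7.6): ¬near=1−0.53=0.47, ¬severe=1−0.17=0.83, medium=0.53; AND[max(0, a+b−1)] → w = 0.00
R2 (z=10.0): severe=0.17 → w = 0.17
R3 (z=-8.4): severe=0.17, ¬near=1−0.53=0.47, low=0.46; AND[max(0, a+b−1)] → w = 0.00
R4 (z=-15.0): mid=0.05, low=0.46; AND[max(0, a+b−1)] → w = 0.00
Weighted average = (0.00·-7.6 + 0.17·10.0 + 0.00·-8.4 + 0.00·-15.0) / (0.00 + 0.17 + 0.00 + 0.00)
  = 1.7000 / 0.1700 = 10.000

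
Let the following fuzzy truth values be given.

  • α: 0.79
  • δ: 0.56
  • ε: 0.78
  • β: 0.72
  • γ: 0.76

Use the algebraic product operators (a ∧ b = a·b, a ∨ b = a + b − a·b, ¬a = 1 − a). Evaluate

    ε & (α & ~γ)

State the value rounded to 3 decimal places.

~γ = 1 − 0.7600 = 0.2400
α & ~γ = a·b on (0.7900, 0.2400) = 0.1896
ε & (α & ~γ) = a·b on (0.7800, 0.1896) = 0.1479

0.148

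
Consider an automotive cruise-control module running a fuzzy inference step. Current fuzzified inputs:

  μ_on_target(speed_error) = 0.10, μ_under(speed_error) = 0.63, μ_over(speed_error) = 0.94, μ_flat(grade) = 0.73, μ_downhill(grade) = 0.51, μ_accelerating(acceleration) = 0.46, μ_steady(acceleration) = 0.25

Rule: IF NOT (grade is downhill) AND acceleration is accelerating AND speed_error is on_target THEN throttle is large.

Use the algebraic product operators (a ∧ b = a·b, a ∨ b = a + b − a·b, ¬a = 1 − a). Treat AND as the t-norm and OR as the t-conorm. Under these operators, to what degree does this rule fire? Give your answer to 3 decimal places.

0.023

firing strength: ¬downhill=1−0.51=0.49, accelerating=0.46, on_target=0.10; AND[a·b] → w = 0.0225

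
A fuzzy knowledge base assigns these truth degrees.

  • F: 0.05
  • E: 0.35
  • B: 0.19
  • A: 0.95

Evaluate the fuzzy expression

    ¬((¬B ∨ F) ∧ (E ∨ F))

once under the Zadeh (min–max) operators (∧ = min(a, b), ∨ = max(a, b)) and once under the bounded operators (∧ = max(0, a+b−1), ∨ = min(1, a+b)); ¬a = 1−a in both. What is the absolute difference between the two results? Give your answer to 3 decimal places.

0.090

Under Zadeh (min–max):
  ¬B = 1 − 0.19 = 0.81
  ¬B ∨ F = max(a, b) on (0.81, 0.05) = 0.81
  E ∨ F = max(a, b) on (0.35, 0.05) = 0.35
  (¬B ∨ F) ∧ (E ∨ F) = min(a, b) on (0.81, 0.35) = 0.35
  ¬((¬B ∨ F) ∧ (E ∨ F)) = 1 − 0.35 = 0.65
  → value = 0.6500
Under bounded:
  ¬B = 1 − 0.19 = 0.81
  ¬B ∨ F = min(1, a+b) on (0.81, 0.05) = 0.86
  E ∨ F = min(1, a+b) on (0.35, 0.05) = 0.40
  (¬B ∨ F) ∧ (E ∨ F) = max(0, a+b−1) on (0.86, 0.40) = 0.26
  ¬((¬B ∨ F) ∧ (E ∨ F)) = 1 − 0.26 = 0.74
  → value = 0.7400
|0.6500 − 0.7400| = 0.090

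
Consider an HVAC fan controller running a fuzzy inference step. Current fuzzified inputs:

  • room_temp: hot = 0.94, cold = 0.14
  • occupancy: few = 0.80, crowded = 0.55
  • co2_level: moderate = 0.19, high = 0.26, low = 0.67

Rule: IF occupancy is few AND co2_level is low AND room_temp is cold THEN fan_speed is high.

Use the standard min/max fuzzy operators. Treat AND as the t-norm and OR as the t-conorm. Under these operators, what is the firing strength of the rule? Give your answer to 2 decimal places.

0.14

firing strength: few=0.80, low=0.67, cold=0.14; AND[min(a, b)] → w = 0.14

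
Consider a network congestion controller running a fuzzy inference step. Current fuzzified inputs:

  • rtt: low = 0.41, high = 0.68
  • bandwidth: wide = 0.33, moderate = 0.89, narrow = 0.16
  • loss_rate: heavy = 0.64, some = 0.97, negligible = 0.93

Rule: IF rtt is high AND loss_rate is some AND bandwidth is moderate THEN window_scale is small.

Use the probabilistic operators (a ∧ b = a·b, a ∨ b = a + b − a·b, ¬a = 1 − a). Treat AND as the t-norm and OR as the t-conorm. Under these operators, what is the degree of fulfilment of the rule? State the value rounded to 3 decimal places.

firing strength: high=0.68, some=0.97, moderate=0.89; AND[a·b] → w = 0.5870

0.587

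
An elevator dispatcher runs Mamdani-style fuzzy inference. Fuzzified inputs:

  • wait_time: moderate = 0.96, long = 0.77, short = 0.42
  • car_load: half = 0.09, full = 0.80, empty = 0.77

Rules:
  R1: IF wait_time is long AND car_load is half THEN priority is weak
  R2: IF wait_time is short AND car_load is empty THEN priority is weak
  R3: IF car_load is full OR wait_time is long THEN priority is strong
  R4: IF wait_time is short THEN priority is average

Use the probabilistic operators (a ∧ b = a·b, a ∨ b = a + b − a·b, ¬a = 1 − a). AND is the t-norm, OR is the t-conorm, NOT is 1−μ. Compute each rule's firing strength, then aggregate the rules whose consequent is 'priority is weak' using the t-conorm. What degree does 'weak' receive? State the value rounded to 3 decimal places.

0.370

R1: long=0.77, half=0.09; AND[a·b] → w = 0.0693
R2: short=0.42, empty=0.77; AND[a·b] → w = 0.3234
R3: full=0.80, long=0.77; OR[a + b − a·b] → w = 0.9540
R4: short=0.42 → w = 0.4200
Rules with consequent 'weak': {R1, R2} → strengths 0.0693, 0.3234
Aggregate via t-conorm [a + b − a·b]: 0.3703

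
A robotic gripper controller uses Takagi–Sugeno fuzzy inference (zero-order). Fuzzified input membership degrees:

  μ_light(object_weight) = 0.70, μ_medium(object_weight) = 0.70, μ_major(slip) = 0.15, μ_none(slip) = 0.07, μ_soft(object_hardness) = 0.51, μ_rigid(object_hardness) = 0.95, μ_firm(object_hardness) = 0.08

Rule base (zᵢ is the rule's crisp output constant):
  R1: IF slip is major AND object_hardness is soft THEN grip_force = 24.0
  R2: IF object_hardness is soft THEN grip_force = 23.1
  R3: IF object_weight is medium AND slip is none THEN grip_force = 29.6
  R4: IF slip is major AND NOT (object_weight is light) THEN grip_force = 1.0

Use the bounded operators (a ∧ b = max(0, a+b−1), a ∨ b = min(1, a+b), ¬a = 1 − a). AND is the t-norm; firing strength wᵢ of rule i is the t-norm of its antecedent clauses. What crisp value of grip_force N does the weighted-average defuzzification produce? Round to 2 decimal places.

23.10

R1 (z=24.0): major=0.15, soft=0.51; AND[max(0, a+b−1)] → w = 0.00
R2 (z=23.1): soft=0.51 → w = 0.51
R3 (z=29.6): medium=0.70, none=0.07; AND[max(0, a+b−1)] → w = 0.00
R4 (z=1.0): major=0.15, ¬light=1−0.70=0.30; AND[max(0, a+b−1)] → w = 0.00
Weighted average = (0.00·24.0 + 0.51·23.1 + 0.00·29.6 + 0.00·1.0) / (0.00 + 0.51 + 0.00 + 0.00)
  = 11.7810 / 0.5100 = 23.10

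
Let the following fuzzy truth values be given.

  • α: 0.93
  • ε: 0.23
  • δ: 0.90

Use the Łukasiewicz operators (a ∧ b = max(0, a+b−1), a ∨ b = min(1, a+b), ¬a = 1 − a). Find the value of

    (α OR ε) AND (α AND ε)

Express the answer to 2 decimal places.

α OR ε = min(1, a+b) on (0.93, 0.23) = 1.00
α AND ε = max(0, a+b−1) on (0.93, 0.23) = 0.16
(α OR ε) AND (α AND ε) = max(0, a+b−1) on (1.00, 0.16) = 0.16

0.16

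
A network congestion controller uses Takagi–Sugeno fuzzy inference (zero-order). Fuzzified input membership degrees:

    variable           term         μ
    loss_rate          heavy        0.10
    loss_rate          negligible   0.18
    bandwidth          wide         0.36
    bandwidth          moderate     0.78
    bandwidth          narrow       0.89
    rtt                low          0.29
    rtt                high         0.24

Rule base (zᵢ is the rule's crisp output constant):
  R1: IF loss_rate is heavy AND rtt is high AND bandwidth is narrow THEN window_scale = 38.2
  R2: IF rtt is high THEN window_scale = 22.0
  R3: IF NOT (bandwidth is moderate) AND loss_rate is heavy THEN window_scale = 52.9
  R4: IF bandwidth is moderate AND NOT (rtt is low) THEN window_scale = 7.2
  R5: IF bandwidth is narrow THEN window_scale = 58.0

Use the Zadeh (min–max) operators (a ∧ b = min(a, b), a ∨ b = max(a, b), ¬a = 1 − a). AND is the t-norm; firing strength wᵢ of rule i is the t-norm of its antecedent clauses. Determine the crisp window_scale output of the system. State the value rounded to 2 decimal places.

34.86

R1 (z=38.2): heavy=0.10, high=0.24, narrow=0.89; AND[min(a, b)] → w = 0.10
R2 (z=22.0): high=0.24 → w = 0.24
R3 (z=52.9): ¬moderate=1−0.78=0.22, heavy=0.10; AND[min(a, b)] → w = 0.10
R4 (z=7.2): moderate=0.78, ¬low=1−0.29=0.71; AND[min(a, b)] → w = 0.71
R5 (z=58.0): narrow=0.89 → w = 0.89
Weighted average = (0.10·38.2 + 0.24·22.0 + 0.10·52.9 + 0.71·7.2 + 0.89·58.0) / (0.10 + 0.24 + 0.10 + 0.71 + 0.89)
  = 71.1220 / 2.0400 = 34.86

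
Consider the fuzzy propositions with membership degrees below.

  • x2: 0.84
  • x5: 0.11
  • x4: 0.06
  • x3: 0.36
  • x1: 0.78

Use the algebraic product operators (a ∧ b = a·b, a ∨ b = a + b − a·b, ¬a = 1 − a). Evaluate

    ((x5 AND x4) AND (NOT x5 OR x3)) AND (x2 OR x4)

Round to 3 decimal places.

0.005

x5 AND x4 = a·b on (0.1100, 0.0600) = 0.0066
NOT x5 = 1 − 0.1100 = 0.8900
NOT x5 OR x3 = a + b − a·b on (0.8900, 0.3600) = 0.9296
(x5 AND x4) AND (NOT x5 OR x3) = a·b on (0.0066, 0.9296) = 0.0061
x2 OR x4 = a + b − a·b on (0.8400, 0.0600) = 0.8496
((x5 AND x4) AND (NOT x5 OR x3)) AND (x2 OR x4) = a·b on (0.0061, 0.8496) = 0.0052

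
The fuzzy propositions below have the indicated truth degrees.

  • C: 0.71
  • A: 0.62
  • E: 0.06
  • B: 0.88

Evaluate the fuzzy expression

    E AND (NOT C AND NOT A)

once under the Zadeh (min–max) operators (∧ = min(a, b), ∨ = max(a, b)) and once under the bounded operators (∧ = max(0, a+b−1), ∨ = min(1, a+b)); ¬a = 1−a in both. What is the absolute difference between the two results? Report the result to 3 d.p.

Under Zadeh (min–max):
  NOT C = 1 − 0.71 = 0.29
  NOT A = 1 − 0.62 = 0.38
  NOT C AND NOT A = min(a, b) on (0.29, 0.38) = 0.29
  E AND (NOT C AND NOT A) = min(a, b) on (0.06, 0.29) = 0.06
  → value = 0.0600
Under bounded:
  NOT C = 1 − 0.71 = 0.29
  NOT A = 1 − 0.62 = 0.38
  NOT C AND NOT A = max(0, a+b−1) on (0.29, 0.38) = 0.00
  E AND (NOT C AND NOT A) = max(0, a+b−1) on (0.06, 0.00) = 0.00
  → value = 0.0000
|0.0600 − 0.0000| = 0.060

0.060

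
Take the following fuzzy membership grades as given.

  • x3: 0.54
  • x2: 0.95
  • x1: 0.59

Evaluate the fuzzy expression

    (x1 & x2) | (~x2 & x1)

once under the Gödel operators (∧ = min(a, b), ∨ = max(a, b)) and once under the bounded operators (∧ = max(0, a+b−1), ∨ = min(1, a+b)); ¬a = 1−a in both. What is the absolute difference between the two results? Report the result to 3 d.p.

0.050

Under Gödel:
  x1 & x2 = min(a, b) on (0.59, 0.95) = 0.59
  ~x2 = 1 − 0.95 = 0.05
  ~x2 & x1 = min(a, b) on (0.05, 0.59) = 0.05
  (x1 & x2) | (~x2 & x1) = max(a, b) on (0.59, 0.05) = 0.59
  → value = 0.5900
Under bounded:
  x1 & x2 = max(0, a+b−1) on (0.59, 0.95) = 0.54
  ~x2 = 1 − 0.95 = 0.05
  ~x2 & x1 = max(0, a+b−1) on (0.05, 0.59) = 0.00
  (x1 & x2) | (~x2 & x1) = min(1, a+b) on (0.54, 0.00) = 0.54
  → value = 0.5400
|0.5900 − 0.5400| = 0.050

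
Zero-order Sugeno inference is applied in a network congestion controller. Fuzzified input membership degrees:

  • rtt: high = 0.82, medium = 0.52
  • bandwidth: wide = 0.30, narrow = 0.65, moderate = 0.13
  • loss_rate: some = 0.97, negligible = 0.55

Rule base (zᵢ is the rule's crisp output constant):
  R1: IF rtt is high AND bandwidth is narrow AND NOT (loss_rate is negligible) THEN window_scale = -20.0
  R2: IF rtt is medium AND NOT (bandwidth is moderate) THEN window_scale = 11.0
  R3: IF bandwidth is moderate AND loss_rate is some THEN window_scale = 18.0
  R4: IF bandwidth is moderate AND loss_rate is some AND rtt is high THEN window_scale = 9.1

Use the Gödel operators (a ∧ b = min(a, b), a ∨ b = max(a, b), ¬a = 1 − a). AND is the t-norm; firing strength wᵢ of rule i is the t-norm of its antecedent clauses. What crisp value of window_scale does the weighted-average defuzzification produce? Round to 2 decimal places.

R1 (z=-20.0): high=0.82, narrow=0.65, ¬negligible=1−0.55=0.45; AND[min(a, b)] → w = 0.45
R2 (z=11.0): medium=0.52, ¬moderate=1−0.13=0.87; AND[min(a, b)] → w = 0.52
R3 (z=18.0): moderate=0.13, some=0.97; AND[min(a, b)] → w = 0.13
R4 (z=9.1): moderate=0.13, some=0.97, high=0.82; AND[min(a, b)] → w = 0.13
Weighted average = (0.45·-20.0 + 0.52·11.0 + 0.13·18.0 + 0.13·9.1) / (0.45 + 0.52 + 0.13 + 0.13)
  = 0.2430 / 1.2300 = 0.20

0.20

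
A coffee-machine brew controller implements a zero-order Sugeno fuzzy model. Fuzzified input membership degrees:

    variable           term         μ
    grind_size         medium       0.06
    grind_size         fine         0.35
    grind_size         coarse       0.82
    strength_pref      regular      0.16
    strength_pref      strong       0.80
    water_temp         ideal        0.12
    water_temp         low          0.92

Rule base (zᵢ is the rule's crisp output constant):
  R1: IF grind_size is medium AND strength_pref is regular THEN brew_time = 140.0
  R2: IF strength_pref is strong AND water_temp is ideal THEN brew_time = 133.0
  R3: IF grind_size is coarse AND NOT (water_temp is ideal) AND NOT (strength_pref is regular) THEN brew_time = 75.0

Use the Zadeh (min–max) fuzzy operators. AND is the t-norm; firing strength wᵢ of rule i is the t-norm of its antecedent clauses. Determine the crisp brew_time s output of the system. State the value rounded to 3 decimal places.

85.860

R1 (z=140.0): medium=0.06, regular=0.16; AND[min(a, b)] → w = 0.06
R2 (z=133.0): strong=0.80, ideal=0.12; AND[min(a, b)] → w = 0.12
R3 (z=75.0): coarse=0.82, ¬ideal=1−0.12=0.88, ¬regular=1−0.16=0.84; AND[min(a, b)] → w = 0.82
Weighted average = (0.06·140.0 + 0.12·133.0 + 0.82·75.0) / (0.06 + 0.12 + 0.82)
  = 85.8600 / 1.0000 = 85.860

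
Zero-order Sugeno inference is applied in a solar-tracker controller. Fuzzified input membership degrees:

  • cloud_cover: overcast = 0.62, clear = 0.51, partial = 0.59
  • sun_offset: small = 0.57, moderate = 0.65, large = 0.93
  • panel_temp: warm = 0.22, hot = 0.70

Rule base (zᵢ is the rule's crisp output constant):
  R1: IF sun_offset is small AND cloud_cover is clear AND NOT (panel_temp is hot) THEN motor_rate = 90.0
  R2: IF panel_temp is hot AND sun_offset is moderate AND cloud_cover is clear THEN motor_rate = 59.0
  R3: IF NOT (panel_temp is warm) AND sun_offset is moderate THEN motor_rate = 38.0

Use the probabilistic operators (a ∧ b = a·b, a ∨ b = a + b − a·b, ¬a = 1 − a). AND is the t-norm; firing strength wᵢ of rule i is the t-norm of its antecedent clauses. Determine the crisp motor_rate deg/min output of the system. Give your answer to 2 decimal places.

R1 (z=90.0): small=0.57, clear=0.51, ¬hot=1−0.70=0.30; AND[a·b] → w = 0.0872
R2 (z=59.0): hot=0.70, moderate=0.65, clear=0.51; AND[a·b] → w = 0.2320
R3 (z=38.0): ¬warm=1−0.22=0.78, moderate=0.65; AND[a·b] → w = 0.5070
Weighted average = (0.0872·90.0 + 0.2320·59.0 + 0.5070·38.0) / (0.0872 + 0.2320 + 0.5070)
  = 40.8058 / 0.8263 = 49.39

49.39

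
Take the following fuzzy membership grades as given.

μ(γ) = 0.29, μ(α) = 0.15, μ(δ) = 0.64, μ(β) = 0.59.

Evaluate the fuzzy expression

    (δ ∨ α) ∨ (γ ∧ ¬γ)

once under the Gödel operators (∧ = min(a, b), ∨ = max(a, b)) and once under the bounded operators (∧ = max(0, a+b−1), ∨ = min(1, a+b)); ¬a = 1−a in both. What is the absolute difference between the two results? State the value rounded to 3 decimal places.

0.150

Under Gödel:
  δ ∨ α = max(a, b) on (0.64, 0.15) = 0.64
  ¬γ = 1 − 0.29 = 0.71
  γ ∧ ¬γ = min(a, b) on (0.29, 0.71) = 0.29
  (δ ∨ α) ∨ (γ ∧ ¬γ) = max(a, b) on (0.64, 0.29) = 0.64
  → value = 0.6400
Under bounded:
  δ ∨ α = min(1, a+b) on (0.64, 0.15) = 0.79
  ¬γ = 1 − 0.29 = 0.71
  γ ∧ ¬γ = max(0, a+b−1) on (0.29, 0.71) = 0.00
  (δ ∨ α) ∨ (γ ∧ ¬γ) = min(1, a+b) on (0.79, 0.00) = 0.79
  → value = 0.7900
|0.6400 − 0.7900| = 0.150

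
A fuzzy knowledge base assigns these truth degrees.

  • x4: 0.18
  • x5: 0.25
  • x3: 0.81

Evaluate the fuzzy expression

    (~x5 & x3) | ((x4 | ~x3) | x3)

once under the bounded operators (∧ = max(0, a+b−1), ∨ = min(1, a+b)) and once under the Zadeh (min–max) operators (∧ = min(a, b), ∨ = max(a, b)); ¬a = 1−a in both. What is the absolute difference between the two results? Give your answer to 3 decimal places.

Under bounded:
  ~x5 = 1 − 0.25 = 0.75
  ~x5 & x3 = max(0, a+b−1) on (0.75, 0.81) = 0.56
  ~x3 = 1 − 0.81 = 0.19
  x4 | ~x3 = min(1, a+b) on (0.18, 0.19) = 0.37
  (x4 | ~x3) | x3 = min(1, a+b) on (0.37, 0.81) = 1.00
  (~x5 & x3) | ((x4 | ~x3) | x3) = min(1, a+b) on (0.56, 1.00) = 1.00
  → value = 1.0000
Under Zadeh (min–max):
  ~x5 = 1 − 0.25 = 0.75
  ~x5 & x3 = min(a, b) on (0.75, 0.81) = 0.75
  ~x3 = 1 − 0.81 = 0.19
  x4 | ~x3 = max(a, b) on (0.18, 0.19) = 0.19
  (x4 | ~x3) | x3 = max(a, b) on (0.19, 0.81) = 0.81
  (~x5 & x3) | ((x4 | ~x3) | x3) = max(a, b) on (0.75, 0.81) = 0.81
  → value = 0.8100
|1.0000 − 0.8100| = 0.190

0.190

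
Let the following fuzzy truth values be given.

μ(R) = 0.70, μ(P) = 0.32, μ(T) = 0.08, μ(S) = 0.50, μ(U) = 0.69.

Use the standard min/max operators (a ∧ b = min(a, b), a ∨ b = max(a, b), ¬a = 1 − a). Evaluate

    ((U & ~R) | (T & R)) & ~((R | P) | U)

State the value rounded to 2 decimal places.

0.30

~R = 1 − 0.70 = 0.30
U & ~R = min(a, b) on (0.69, 0.30) = 0.30
T & R = min(a, b) on (0.08, 0.70) = 0.08
(U & ~R) | (T & R) = max(a, b) on (0.30, 0.08) = 0.30
R | P = max(a, b) on (0.70, 0.32) = 0.70
(R | P) | U = max(a, b) on (0.70, 0.69) = 0.70
~((R | P) | U) = 1 − 0.70 = 0.30
((U & ~R) | (T & R)) & ~((R | P) | U) = min(a, b) on (0.30, 0.30) = 0.30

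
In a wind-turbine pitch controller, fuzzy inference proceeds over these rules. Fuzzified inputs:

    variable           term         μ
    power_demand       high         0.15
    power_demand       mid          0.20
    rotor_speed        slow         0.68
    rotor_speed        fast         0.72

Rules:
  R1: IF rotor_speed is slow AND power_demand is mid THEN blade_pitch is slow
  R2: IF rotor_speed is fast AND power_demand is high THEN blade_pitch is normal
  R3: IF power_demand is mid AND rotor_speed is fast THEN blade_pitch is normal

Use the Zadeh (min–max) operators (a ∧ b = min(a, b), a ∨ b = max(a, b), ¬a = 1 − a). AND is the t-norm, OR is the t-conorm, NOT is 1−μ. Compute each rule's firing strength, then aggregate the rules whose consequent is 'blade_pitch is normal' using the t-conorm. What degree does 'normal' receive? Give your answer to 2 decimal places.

R1: slow=0.68, mid=0.20; AND[min(a, b)] → w = 0.20
R2: fast=0.72, high=0.15; AND[min(a, b)] → w = 0.15
R3: mid=0.20, fast=0.72; AND[min(a, b)] → w = 0.20
Rules with consequent 'normal': {R2, R3} → strengths 0.15, 0.20
Aggregate via t-conorm [max(a, b)]: 0.20

0.20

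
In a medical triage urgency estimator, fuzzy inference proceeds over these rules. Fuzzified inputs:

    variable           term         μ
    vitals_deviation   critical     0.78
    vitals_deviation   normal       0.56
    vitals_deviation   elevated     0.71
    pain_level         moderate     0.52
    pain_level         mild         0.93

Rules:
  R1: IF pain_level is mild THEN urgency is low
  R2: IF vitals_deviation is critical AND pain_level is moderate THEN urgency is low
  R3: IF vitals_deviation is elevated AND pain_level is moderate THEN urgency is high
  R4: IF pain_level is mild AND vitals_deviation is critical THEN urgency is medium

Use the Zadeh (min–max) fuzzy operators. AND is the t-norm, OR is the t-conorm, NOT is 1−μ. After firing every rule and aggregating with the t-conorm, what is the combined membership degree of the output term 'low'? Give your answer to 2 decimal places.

0.93

R1: mild=0.93 → w = 0.93
R2: critical=0.78, moderate=0.52; AND[min(a, b)] → w = 0.52
R3: elevated=0.71, moderate=0.52; AND[min(a, b)] → w = 0.52
R4: mild=0.93, critical=0.78; AND[min(a, b)] → w = 0.78
Rules with consequent 'low': {R1, R2} → strengths 0.93, 0.52
Aggregate via t-conorm [max(a, b)]: 0.93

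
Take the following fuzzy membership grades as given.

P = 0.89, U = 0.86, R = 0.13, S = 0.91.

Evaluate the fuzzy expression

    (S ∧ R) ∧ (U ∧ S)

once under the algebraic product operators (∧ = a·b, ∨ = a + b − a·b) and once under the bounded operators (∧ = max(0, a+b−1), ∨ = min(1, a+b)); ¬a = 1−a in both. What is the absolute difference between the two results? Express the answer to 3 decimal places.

Under algebraic product:
  S ∧ R = a·b on (0.9100, 0.1300) = 0.1183
  U ∧ S = a·b on (0.8600, 0.9100) = 0.7826
  (S ∧ R) ∧ (U ∧ S) = a·b on (0.1183, 0.7826) = 0.0926
  → value = 0.0926
Under bounded:
  S ∧ R = max(0, a+b−1) on (0.91, 0.13) = 0.04
  U ∧ S = max(0, a+b−1) on (0.86, 0.91) = 0.77
  (S ∧ R) ∧ (U ∧ S) = max(0, a+b−1) on (0.04, 0.77) = 0.00
  → value = 0.0000
|0.0926 − 0.0000| = 0.093

0.093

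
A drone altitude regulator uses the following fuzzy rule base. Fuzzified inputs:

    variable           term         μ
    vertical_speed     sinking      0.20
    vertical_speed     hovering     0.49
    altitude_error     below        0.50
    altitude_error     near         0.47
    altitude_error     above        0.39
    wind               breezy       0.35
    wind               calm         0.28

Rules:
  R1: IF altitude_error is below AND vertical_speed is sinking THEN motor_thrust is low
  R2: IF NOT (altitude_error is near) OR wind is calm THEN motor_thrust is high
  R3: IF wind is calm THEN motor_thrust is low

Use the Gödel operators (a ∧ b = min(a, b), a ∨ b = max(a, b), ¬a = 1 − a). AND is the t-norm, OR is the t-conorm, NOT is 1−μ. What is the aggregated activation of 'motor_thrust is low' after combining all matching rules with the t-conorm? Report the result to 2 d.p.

0.28

R1: below=0.50, sinking=0.20; AND[min(a, b)] → w = 0.20
R2: ¬near=1−0.47=0.53, calm=0.28; OR[max(a, b)] → w = 0.53
R3: calm=0.28 → w = 0.28
Rules with consequent 'low': {R1, R3} → strengths 0.20, 0.28
Aggregate via t-conorm [max(a, b)]: 0.28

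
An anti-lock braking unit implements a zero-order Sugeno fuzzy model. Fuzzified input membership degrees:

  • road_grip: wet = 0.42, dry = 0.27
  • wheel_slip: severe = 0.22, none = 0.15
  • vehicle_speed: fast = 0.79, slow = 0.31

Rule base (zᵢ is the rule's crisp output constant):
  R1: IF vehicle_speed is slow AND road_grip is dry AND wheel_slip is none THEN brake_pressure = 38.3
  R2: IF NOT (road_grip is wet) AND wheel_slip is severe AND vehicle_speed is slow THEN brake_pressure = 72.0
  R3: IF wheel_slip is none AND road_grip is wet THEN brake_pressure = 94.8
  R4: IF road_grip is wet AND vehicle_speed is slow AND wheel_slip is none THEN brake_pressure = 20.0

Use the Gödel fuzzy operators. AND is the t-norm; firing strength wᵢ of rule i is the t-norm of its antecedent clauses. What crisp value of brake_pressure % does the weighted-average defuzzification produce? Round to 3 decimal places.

R1 (z=38.3): slow=0.31, dry=0.27, none=0.15; AND[min(a, b)] → w = 0.15
R2 (z=72.0): ¬wet=1−0.42=0.58, severe=0.22, slow=0.31; AND[min(a, b)] → w = 0.22
R3 (z=94.8): none=0.15, wet=0.42; AND[min(a, b)] → w = 0.15
R4 (z=20.0): wet=0.42, slow=0.31, none=0.15; AND[min(a, b)] → w = 0.15
Weighted average = (0.15·38.3 + 0.22·72.0 + 0.15·94.8 + 0.15·20.0) / (0.15 + 0.22 + 0.15 + 0.15)
  = 38.8050 / 0.6700 = 57.918

57.918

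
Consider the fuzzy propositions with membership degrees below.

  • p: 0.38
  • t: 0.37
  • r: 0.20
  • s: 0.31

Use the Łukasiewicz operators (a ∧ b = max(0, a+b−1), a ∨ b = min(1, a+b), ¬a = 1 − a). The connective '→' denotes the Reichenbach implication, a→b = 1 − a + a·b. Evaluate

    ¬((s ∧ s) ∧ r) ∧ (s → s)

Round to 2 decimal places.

0.79

s ∧ s = max(0, a+b−1) on (0.31, 0.31) = 0.00
(s ∧ s) ∧ r = max(0, a+b−1) on (0.00, 0.20) = 0.00
¬((s ∧ s) ∧ r) = 1 − 0.00 = 1.00
s → s  [Reichenbach: 1 − a + a·b] with a=0.31, b=0.31 → 0.79
¬((s ∧ s) ∧ r) ∧ (s → s) = max(0, a+b−1) on (1.00, 0.79) = 0.79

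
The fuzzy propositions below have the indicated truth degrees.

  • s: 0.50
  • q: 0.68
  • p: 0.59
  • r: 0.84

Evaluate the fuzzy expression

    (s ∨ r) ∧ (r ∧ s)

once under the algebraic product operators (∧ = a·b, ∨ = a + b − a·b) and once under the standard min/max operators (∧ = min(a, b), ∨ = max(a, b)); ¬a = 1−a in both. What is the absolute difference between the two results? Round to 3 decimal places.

0.114

Under algebraic product:
  s ∨ r = a + b − a·b on (0.5000, 0.8400) = 0.9200
  r ∧ s = a·b on (0.8400, 0.5000) = 0.4200
  (s ∨ r) ∧ (r ∧ s) = a·b on (0.9200, 0.4200) = 0.3864
  → value = 0.3864
Under standard min/max:
  s ∨ r = max(a, b) on (0.50, 0.84) = 0.84
  r ∧ s = min(a, b) on (0.84, 0.50) = 0.50
  (s ∨ r) ∧ (r ∧ s) = min(a, b) on (0.84, 0.50) = 0.50
  → value = 0.5000
|0.3864 − 0.5000| = 0.114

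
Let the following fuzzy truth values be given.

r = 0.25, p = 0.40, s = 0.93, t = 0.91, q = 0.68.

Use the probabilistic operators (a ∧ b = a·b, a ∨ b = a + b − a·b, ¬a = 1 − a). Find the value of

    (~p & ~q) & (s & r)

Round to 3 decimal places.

~p = 1 − 0.4000 = 0.6000
~q = 1 − 0.6800 = 0.3200
~p & ~q = a·b on (0.6000, 0.3200) = 0.1920
s & r = a·b on (0.9300, 0.2500) = 0.2325
(~p & ~q) & (s & r) = a·b on (0.1920, 0.2325) = 0.0446

0.045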